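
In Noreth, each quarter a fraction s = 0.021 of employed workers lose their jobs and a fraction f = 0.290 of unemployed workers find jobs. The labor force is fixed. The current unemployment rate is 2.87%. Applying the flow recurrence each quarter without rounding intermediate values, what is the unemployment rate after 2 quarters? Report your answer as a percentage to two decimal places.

With a fixed labor force, u_{t+1} = u_t + s·(1−u_t) − f·u_t = u_t·(1−s−f) + s.
Here 1−s−f = 0.689 and s = 0.021.
u_1 = 0.028700 × 0.689 + 0.021 = 0.040774.
u_2 = 0.040774 × 0.689 + 0.021 = 0.049093.

Unemployment rate after two quarters ≈ 4.91%.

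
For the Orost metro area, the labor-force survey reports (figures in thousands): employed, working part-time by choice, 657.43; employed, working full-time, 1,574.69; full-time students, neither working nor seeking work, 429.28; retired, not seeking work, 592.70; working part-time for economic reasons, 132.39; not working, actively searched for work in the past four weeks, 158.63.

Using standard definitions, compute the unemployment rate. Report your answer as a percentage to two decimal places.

Employed = 657.43 + 1,574.69 + 132.39 = 2,364.51 thousand (anyone who worked, including part-time for economic reasons, counts as employed).
Unemployed = 158.63 thousand.
Labor force = 2,364.51 + 158.63 = 2,523.14 thousand.
Unemployment rate = 158.63 / 2,523.14 = 6.29%.

Unemployment rate ≈ 6.29%.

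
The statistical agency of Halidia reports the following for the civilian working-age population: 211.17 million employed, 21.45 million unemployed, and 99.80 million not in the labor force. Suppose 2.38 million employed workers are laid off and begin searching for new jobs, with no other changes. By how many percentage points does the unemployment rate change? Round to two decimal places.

Initially, labor force = 211.17 + 21.45 = 232.62 million, so u = 21.45/232.62 = 9.22%.
After the change, employed falls and unemployed rises by 2.38; labor force unchanged → E = 208.79, U = 23.83, labor force = 232.62 million.
New unemployment rate = 23.83 / 232.62 = 10.24%.
Change = 10.24% − 9.22% = +1.02 percentage points.

The unemployment rate changes by +1.02 percentage points.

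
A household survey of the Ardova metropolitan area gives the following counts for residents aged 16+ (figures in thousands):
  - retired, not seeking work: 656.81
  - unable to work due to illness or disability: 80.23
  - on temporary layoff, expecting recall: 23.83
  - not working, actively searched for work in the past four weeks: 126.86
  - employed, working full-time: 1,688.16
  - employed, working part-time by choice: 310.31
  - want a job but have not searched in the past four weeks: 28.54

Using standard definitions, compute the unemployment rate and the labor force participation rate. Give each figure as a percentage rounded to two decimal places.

Unemployment rate ≈ 7.01%; labor force participation rate ≈ 73.73%.

Employed = 1,688.16 + 310.31 = 1,998.47 thousand.
Unemployed = 23.83 + 126.86 = 150.69 thousand (jobless and actively searching, or on temporary layoff).
Labor force = 1,998.47 + 150.69 = 2,149.16 thousand.
Not in labor force = 656.81 + 80.23 + 28.54 = 765.58 thousand (those not working and not actively searching are outside the labor force — including those who want a job but have given up searching).
Civilian working-age population = 2,149.16 + 765.58 = 2,914.74 thousand.
Unemployment rate = 150.69 / 2,149.16 = 7.01%.
Labor force participation rate = 2,149.16 / 2,914.74 = 73.73%.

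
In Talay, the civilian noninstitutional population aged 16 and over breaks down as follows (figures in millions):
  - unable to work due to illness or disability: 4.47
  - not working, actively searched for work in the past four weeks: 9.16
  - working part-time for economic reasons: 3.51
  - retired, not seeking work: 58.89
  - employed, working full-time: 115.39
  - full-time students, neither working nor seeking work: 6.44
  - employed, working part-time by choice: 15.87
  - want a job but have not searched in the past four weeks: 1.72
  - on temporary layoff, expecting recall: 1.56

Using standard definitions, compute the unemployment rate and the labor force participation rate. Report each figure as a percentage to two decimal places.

Unemployment rate ≈ 7.37%; labor force participation rate ≈ 67.04%.

Employed = 3.51 + 115.39 + 15.87 = 134.77 million (anyone who worked, including part-time for economic reasons, counts as employed).
Unemployed = 9.16 + 1.56 = 10.72 million (jobless and actively searching, or on temporary layoff).
Labor force = 134.77 + 10.72 = 145.49 million.
Not in labor force = 4.47 + 58.89 + 6.44 + 1.72 = 71.52 million (those not working and not actively searching are outside the labor force — including those who want a job but have given up searching).
Civilian working-age population = 145.49 + 71.52 = 217.01 million.
Unemployment rate = 10.72 / 145.49 = 7.37%.
Labor force participation rate = 145.49 / 217.01 = 67.04%.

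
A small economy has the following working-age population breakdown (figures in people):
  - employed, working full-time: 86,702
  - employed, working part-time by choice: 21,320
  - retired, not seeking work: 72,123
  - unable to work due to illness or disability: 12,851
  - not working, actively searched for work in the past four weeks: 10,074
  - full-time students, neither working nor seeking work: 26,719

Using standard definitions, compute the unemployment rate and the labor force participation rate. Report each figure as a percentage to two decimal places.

Unemployment rate ≈ 8.53%; labor force participation rate ≈ 51.39%.

Employed = 86,702 + 21,320 = 108,022.
Unemployed = 10,074.
Labor force = 108,022 + 10,074 = 118,096.
Not in labor force = 72,123 + 12,851 + 26,719 = 111,693 (those not working and not actively searching are outside the labor force).
Civilian working-age population = 118,096 + 111,693 = 229,789.
Unemployment rate = 10,074 / 118,096 = 8.53%.
Labor force participation rate = 118,096 / 229,789 = 51.39%.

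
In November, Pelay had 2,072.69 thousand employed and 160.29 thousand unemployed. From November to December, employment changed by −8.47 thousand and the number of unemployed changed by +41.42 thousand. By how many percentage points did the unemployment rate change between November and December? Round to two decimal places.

November: labor force = 2,072.69 + 160.29 = 2,232.98; u = 160.29/2,232.98 = 7.18%.
December: labor force = 2,064.22 + 201.71 = 2,265.93; u = 201.71/2,265.93 = 8.90%.
Change = 8.90% − 7.18% = +1.72 pp.

The unemployment rate changed by +1.72 percentage points.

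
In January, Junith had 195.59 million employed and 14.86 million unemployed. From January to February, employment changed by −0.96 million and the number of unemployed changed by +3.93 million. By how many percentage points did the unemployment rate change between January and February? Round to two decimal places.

The unemployment rate changed by +1.74 percentage points.

January: labor force = 195.59 + 14.86 = 210.45; u = 14.86/210.45 = 7.06%.
February: labor force = 194.63 + 18.79 = 213.42; u = 18.79/213.42 = 8.80%.
Change = 8.80% − 7.06% = +1.74 pp.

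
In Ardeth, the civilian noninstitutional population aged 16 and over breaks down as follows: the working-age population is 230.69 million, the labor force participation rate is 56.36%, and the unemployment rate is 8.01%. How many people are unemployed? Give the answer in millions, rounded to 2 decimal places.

Labor force = 0.5636 × 230.69 = 130.02 million.
Unemployed = 0.0801 × 130.02 ≈ 10.41 million.

About 10.41 million are unemployed.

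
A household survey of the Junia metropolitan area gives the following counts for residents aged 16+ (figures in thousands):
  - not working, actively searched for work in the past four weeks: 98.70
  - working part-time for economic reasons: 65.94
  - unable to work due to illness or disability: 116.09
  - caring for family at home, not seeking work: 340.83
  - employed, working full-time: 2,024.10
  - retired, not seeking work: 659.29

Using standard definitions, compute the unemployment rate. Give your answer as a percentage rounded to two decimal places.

Employed = 65.94 + 2,024.10 = 2,090.04 thousand (anyone who worked, including part-time for economic reasons, counts as employed).
Unemployed = 98.70 thousand.
Labor force = 2,090.04 + 98.70 = 2,188.74 thousand.
Unemployment rate = 98.70 / 2,188.74 = 4.51%.

Unemployment rate ≈ 4.51%.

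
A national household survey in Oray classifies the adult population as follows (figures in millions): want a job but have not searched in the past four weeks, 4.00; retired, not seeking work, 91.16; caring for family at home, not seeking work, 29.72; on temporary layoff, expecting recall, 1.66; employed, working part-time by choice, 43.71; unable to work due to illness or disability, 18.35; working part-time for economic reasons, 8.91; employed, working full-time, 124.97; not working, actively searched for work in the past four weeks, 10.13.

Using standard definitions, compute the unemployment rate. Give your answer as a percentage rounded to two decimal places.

Employed = 43.71 + 8.91 + 124.97 = 177.59 million (anyone who worked, including part-time for economic reasons, counts as employed).
Unemployed = 1.66 + 10.13 = 11.79 million (jobless and actively searching, or on temporary layoff).
Labor force = 177.59 + 11.79 = 189.38 million.
Unemployment rate = 11.79 / 189.38 = 6.23%.

Unemployment rate ≈ 6.23%.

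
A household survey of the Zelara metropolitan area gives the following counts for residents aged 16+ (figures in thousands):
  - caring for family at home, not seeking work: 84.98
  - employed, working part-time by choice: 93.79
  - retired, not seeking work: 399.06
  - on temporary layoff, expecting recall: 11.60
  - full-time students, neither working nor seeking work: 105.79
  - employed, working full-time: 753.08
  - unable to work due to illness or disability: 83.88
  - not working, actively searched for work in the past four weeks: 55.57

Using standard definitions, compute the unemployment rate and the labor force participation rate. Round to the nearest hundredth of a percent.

Unemployment rate ≈ 7.35%; labor force participation rate ≈ 57.57%.

Employed = 93.79 + 753.08 = 846.87 thousand.
Unemployed = 11.60 + 55.57 = 67.17 thousand (jobless and actively searching, or on temporary layoff).
Labor force = 846.87 + 67.17 = 914.04 thousand.
Not in labor force = 84.98 + 399.06 + 105.79 + 83.88 = 673.71 thousand (those not working and not actively searching are outside the labor force).
Civilian working-age population = 914.04 + 673.71 = 1,587.75 thousand.
Unemployment rate = 67.17 / 914.04 = 7.35%.
Labor force participation rate = 914.04 / 1,587.75 = 57.57%.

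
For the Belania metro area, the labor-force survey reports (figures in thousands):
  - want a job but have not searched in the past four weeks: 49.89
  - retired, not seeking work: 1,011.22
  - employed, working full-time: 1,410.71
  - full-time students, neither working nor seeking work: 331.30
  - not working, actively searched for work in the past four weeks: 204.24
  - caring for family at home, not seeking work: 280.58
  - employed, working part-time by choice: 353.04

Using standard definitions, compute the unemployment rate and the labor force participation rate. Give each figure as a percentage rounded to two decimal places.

Unemployment rate ≈ 10.38%; labor force participation rate ≈ 54.05%.

Employed = 1,410.71 + 353.04 = 1,763.75 thousand.
Unemployed = 204.24 thousand.
Labor force = 1,763.75 + 204.24 = 1,967.99 thousand.
Not in labor force = 49.89 + 1,011.22 + 331.30 + 280.58 = 1,672.99 thousand (those not working and not actively searching are outside the labor force — including those who want a job but have given up searching).
Civilian working-age population = 1,967.99 + 1,672.99 = 3,640.98 thousand.
Unemployment rate = 204.24 / 1,967.99 = 10.38%.
Labor force participation rate = 1,967.99 / 3,640.98 = 54.05%.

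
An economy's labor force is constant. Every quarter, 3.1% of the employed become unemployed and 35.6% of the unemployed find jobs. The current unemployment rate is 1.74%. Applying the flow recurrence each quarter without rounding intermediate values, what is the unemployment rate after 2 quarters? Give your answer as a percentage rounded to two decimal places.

Unemployment rate after two quarters ≈ 5.65%.

With a fixed labor force, u_{t+1} = u_t + s·(1−u_t) − f·u_t = u_t·(1−s−f) + s.
Here 1−s−f = 0.613 and s = 0.031.
u_1 = 0.017400 × 0.613 + 0.031 = 0.041666.
u_2 = 0.041666 × 0.613 + 0.031 = 0.056541.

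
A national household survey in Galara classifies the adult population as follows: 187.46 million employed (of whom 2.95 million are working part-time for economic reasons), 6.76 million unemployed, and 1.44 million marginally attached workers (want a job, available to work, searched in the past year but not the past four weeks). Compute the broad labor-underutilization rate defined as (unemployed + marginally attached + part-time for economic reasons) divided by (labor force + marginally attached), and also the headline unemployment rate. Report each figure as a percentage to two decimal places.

Labor force = 187.46 + 6.76 = 194.22 million.
Numerator = 6.76 + 1.44 + 2.95 = 11.15 million.
Denominator = 194.22 + 1.44 = 195.66 million.
Broad rate = 11.15 / 195.66 = 5.70%.
Headline unemployment rate = 6.76 / 194.22 = 3.48%.

Broad underutilization rate ≈ 5.70%; headline unemployment rate ≈ 3.48%.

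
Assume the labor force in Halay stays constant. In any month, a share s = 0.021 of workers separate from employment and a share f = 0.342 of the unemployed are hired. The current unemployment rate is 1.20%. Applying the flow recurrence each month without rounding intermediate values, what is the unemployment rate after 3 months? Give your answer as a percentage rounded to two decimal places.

Unemployment rate after three months ≈ 4.60%.

With a fixed labor force, u_{t+1} = u_t + s·(1−u_t) − f·u_t = u_t·(1−s−f) + s.
Here 1−s−f = 0.637 and s = 0.021.
u_1 = 0.012000 × 0.637 + 0.021 = 0.028644.
u_2 = 0.028644 × 0.637 + 0.021 = 0.039246.
u_3 = 0.039246 × 0.637 + 0.021 = 0.046000.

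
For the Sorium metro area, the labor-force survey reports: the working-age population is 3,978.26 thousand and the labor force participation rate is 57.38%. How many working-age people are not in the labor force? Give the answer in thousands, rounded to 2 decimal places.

About 1,695.53 thousand are not in the labor force.

Share not in the labor force = 1 − 0.5738 = 0.4262.
Not in labor force = 0.4262 × 3,978.26 ≈ 1,695.53 thousand.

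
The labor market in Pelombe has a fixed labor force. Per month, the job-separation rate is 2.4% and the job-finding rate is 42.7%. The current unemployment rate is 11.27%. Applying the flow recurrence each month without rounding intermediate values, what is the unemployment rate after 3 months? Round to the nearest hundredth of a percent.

Unemployment rate after three months ≈ 6.31%.

With a fixed labor force, u_{t+1} = u_t + s·(1−u_t) − f·u_t = u_t·(1−s−f) + s.
Here 1−s−f = 0.549 and s = 0.024.
u_1 = 0.112700 × 0.549 + 0.024 = 0.085872.
u_2 = 0.085872 × 0.549 + 0.024 = 0.071144.
u_3 = 0.071144 × 0.549 + 0.024 = 0.063058.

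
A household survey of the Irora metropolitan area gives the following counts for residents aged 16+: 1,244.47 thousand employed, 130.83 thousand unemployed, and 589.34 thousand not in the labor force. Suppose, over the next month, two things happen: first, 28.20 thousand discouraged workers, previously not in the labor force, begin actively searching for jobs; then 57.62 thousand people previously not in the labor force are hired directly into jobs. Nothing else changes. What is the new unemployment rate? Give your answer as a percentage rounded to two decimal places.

Initially, labor force = 1,244.47 + 130.83 = 1,375.30 thousand, so u = 130.83/1,375.30 = 9.51%.
After the first change, unemployed and labor force both rise by 28.20 → E = 1,244.47, U = 159.03, labor force = 1,403.50 thousand.
After the second change, employed and labor force both rise by 57.62; unemployed unchanged → E = 1,302.09, U = 159.03, labor force = 1,461.12 thousand.
New unemployment rate = 159.03 / 1,461.12 = 10.88%.

New unemployment rate ≈ 10.88%.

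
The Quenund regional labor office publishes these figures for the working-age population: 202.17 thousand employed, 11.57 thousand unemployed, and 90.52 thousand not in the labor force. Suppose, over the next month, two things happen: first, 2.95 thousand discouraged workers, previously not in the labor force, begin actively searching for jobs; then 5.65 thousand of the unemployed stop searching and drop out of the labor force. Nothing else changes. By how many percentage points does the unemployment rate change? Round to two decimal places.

The unemployment rate changes by −1.21 percentage points.

Initially, labor force = 202.17 + 11.57 = 213.74 thousand, so u = 11.57/213.74 = 5.41%.
After the first change, unemployed and labor force both rise by 2.95 → E = 202.17, U = 14.52, labor force = 216.69 thousand.
After the second change, unemployed and labor force both fall by 5.65 → E = 202.17, U = 8.87, labor force = 211.04 thousand.
New unemployment rate = 8.87 / 211.04 = 4.20%.
Change = 4.20% − 5.41% = −1.21 percentage points.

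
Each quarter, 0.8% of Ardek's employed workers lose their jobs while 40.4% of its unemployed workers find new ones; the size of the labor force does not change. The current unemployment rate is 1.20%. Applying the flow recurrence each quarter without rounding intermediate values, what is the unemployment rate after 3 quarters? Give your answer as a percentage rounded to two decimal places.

With a fixed labor force, u_{t+1} = u_t + s·(1−u_t) − f·u_t = u_t·(1−s−f) + s.
Here 1−s−f = 0.588 and s = 0.008.
u_1 = 0.012000 × 0.588 + 0.008 = 0.015056.
u_2 = 0.015056 × 0.588 + 0.008 = 0.016853.
u_3 = 0.016853 × 0.588 + 0.008 = 0.017910.

Unemployment rate after three quarters ≈ 1.79%.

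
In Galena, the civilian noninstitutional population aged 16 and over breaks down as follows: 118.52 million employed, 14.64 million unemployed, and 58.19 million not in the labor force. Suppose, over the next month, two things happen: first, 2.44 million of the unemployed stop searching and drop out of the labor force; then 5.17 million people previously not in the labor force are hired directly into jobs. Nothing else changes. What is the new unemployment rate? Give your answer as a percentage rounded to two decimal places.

New unemployment rate ≈ 8.98%.

Initially, labor force = 118.52 + 14.64 = 133.16 million, so u = 14.64/133.16 = 10.99%.
After the first change, unemployed and labor force both fall by 2.44 → E = 118.52, U = 12.20, labor force = 130.72 million.
After the second change, employed and labor force both rise by 5.17; unemployed unchanged → E = 123.69, U = 12.20, labor force = 135.89 million.
New unemployment rate = 12.20 / 135.89 = 8.98%.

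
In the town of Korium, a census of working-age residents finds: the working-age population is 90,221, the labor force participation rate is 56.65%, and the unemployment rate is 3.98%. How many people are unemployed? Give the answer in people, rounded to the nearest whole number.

About 2,034 are unemployed.

Labor force = 0.5665 × 90,221 = 51,110.
Unemployed = 0.0398 × 51,110 ≈ 2,034.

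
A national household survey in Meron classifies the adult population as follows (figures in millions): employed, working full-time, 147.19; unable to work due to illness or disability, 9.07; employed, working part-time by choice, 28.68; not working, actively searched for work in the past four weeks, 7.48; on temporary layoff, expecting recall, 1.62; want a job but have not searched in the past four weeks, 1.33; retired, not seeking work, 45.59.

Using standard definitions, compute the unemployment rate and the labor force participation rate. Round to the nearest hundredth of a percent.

Employed = 147.19 + 28.68 = 175.87 million.
Unemployed = 7.48 + 1.62 = 9.10 million (jobless and actively searching, or on temporary layoff).
Labor force = 175.87 + 9.10 = 184.97 million.
Not in labor force = 9.07 + 1.33 + 45.59 = 55.99 million (those not working and not actively searching are outside the labor force — including those who want a job but have given up searching).
Civilian working-age population = 184.97 + 55.99 = 240.96 million.
Unemployment rate = 9.10 / 184.97 = 4.92%.
Labor force participation rate = 184.97 / 240.96 = 76.76%.

Unemployment rate ≈ 4.92%; labor force participation rate ≈ 76.76%.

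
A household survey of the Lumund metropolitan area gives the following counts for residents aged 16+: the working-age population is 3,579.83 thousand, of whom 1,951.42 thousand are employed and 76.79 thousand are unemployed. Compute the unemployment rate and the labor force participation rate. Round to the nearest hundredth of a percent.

Unemployment rate ≈ 3.79%; labor force participation rate ≈ 56.66%.

Labor force = employed + unemployed = 1,951.42 + 76.79 = 2,028.21 thousand.
Unemployment rate = 76.79 / 2,028.21 = 3.79%.
Labor force participation rate = 2,028.21 / 3,579.83 = 56.66%.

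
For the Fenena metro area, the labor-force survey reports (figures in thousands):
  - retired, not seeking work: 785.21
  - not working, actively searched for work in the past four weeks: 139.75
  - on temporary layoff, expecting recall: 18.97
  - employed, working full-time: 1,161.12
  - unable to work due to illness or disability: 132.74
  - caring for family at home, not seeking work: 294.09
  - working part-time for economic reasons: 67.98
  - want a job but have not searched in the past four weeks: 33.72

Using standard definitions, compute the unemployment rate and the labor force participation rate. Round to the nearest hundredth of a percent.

Employed = 1,161.12 + 67.98 = 1,229.10 thousand (anyone who worked, including part-time for economic reasons, counts as employed).
Unemployed = 139.75 + 18.97 = 158.72 thousand (jobless and actively searching, or on temporary layoff).
Labor force = 1,229.10 + 158.72 = 1,387.82 thousand.
Not in labor force = 785.21 + 132.74 + 294.09 + 33.72 = 1,245.76 thousand (those not working and not actively searching are outside the labor force — including those who want a job but have given up searching).
Civilian working-age population = 1,387.82 + 1,245.76 = 2,633.58 thousand.
Unemployment rate = 158.72 / 1,387.82 = 11.44%.
Labor force participation rate = 1,387.82 / 2,633.58 = 52.70%.

Unemployment rate ≈ 11.44%; labor force participation rate ≈ 52.70%.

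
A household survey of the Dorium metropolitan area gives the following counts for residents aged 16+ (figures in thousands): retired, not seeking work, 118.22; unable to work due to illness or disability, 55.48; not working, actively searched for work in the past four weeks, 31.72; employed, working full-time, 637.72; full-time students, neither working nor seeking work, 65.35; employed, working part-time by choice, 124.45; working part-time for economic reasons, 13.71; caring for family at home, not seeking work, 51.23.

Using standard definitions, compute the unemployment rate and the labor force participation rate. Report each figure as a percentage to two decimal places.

Employed = 637.72 + 124.45 + 13.71 = 775.88 thousand (anyone who worked, including part-time for economic reasons, counts as employed).
Unemployed = 31.72 thousand.
Labor force = 775.88 + 31.72 = 807.60 thousand.
Not in labor force = 118.22 + 55.48 + 65.35 + 51.23 = 290.28 thousand (those not working and not actively searching are outside the labor force).
Civilian working-age population = 807.60 + 290.28 = 1,097.88 thousand.
Unemployment rate = 31.72 / 807.60 = 3.93%.
Labor force participation rate = 807.60 / 1,097.88 = 73.56%.

Unemployment rate ≈ 3.93%; labor force participation rate ≈ 73.56%.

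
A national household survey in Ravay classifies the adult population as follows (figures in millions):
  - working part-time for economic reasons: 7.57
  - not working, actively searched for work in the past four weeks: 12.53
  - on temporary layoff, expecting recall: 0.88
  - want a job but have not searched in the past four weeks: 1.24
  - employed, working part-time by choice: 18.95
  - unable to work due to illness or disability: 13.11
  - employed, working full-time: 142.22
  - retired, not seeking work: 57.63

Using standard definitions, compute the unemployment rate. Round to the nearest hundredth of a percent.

Employed = 7.57 + 18.95 + 142.22 = 168.74 million (anyone who worked, including part-time for economic reasons, counts as employed).
Unemployed = 12.53 + 0.88 = 13.41 million (jobless and actively searching, or on temporary layoff).
Labor force = 168.74 + 13.41 = 182.15 million.
Unemployment rate = 13.41 / 182.15 = 7.36%.

Unemployment rate ≈ 7.36%.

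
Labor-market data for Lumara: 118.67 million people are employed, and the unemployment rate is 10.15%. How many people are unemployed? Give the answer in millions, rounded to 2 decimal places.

Let U be the number unemployed. The labor force is E + U, and U/(E+U) = 0.1015.
So U = 0.1015 × 118.67 / (1 − 0.1015) = 12.0450 / 0.8985 ≈ 13.41 million.

About 13.41 million are unemployed.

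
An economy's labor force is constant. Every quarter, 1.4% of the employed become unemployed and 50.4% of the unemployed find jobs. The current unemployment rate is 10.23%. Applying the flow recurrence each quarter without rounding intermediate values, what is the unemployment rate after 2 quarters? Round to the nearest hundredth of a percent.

With a fixed labor force, u_{t+1} = u_t + s·(1−u_t) − f·u_t = u_t·(1−s−f) + s.
Here 1−s−f = 0.482 and s = 0.014.
u_1 = 0.102300 × 0.482 + 0.014 = 0.063309.
u_2 = 0.063309 × 0.482 + 0.014 = 0.044515.

Unemployment rate after two quarters ≈ 4.45%.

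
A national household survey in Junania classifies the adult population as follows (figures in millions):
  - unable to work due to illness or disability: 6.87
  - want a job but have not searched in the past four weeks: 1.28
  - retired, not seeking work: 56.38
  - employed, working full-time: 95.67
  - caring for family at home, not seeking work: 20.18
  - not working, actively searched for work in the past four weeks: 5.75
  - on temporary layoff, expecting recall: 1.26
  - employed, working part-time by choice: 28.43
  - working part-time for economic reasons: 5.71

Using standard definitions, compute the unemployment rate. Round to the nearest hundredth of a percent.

Unemployment rate ≈ 5.12%.

Employed = 95.67 + 28.43 + 5.71 = 129.81 million (anyone who worked, including part-time for economic reasons, counts as employed).
Unemployed = 5.75 + 1.26 = 7.01 million (jobless and actively searching, or on temporary layoff).
Labor force = 129.81 + 7.01 = 136.82 million.
Unemployment rate = 7.01 / 136.82 = 5.12%.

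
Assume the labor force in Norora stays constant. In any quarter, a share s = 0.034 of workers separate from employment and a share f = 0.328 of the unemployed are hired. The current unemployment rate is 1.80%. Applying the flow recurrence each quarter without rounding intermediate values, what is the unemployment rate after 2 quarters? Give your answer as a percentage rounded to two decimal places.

With a fixed labor force, u_{t+1} = u_t + s·(1−u_t) − f·u_t = u_t·(1−s−f) + s.
Here 1−s−f = 0.638 and s = 0.034.
u_1 = 0.018000 × 0.638 + 0.034 = 0.045484.
u_2 = 0.045484 × 0.638 + 0.034 = 0.063019.

Unemployment rate after two quarters ≈ 6.30%.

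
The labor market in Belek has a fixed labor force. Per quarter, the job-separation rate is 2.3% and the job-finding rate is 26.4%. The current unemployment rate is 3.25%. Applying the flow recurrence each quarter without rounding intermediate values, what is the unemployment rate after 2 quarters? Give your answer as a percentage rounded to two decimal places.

Unemployment rate after two quarters ≈ 5.59%.

With a fixed labor force, u_{t+1} = u_t + s·(1−u_t) − f·u_t = u_t·(1−s−f) + s.
Here 1−s−f = 0.713 and s = 0.023.
u_1 = 0.032500 × 0.713 + 0.023 = 0.046172.
u_2 = 0.046172 × 0.713 + 0.023 = 0.055921.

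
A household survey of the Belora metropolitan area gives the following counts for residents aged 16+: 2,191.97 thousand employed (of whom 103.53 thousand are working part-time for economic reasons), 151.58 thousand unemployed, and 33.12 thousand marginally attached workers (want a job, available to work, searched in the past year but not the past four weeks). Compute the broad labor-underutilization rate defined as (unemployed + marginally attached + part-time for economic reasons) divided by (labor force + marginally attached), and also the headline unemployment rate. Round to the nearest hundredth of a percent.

Labor force = 2,191.97 + 151.58 = 2,343.55 thousand.
Numerator = 151.58 + 33.12 + 103.53 = 288.23 thousand.
Denominator = 2,343.55 + 33.12 = 2,376.67 thousand.
Broad rate = 288.23 / 2,376.67 = 12.13%.
Headline unemployment rate = 151.58 / 2,343.55 = 6.47%.

Broad underutilization rate ≈ 12.13%; headline unemployment rate ≈ 6.47%.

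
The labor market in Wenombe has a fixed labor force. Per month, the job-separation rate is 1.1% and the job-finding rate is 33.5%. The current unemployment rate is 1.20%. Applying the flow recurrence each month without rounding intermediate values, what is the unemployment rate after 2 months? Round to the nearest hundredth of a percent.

With a fixed labor force, u_{t+1} = u_t + s·(1−u_t) − f·u_t = u_t·(1−s−f) + s.
Here 1−s−f = 0.654 and s = 0.011.
u_1 = 0.012000 × 0.654 + 0.011 = 0.018848.
u_2 = 0.018848 × 0.654 + 0.011 = 0.023327.

Unemployment rate after two months ≈ 2.33%.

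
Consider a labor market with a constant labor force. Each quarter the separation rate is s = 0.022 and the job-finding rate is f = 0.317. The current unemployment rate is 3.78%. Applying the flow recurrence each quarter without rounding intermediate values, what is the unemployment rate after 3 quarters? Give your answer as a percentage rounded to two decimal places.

Unemployment rate after three quarters ≈ 5.71%.

With a fixed labor force, u_{t+1} = u_t + s·(1−u_t) − f·u_t = u_t·(1−s−f) + s.
Here 1−s−f = 0.661 and s = 0.022.
u_1 = 0.037800 × 0.661 + 0.022 = 0.046986.
u_2 = 0.046986 × 0.661 + 0.022 = 0.053058.
u_3 = 0.053058 × 0.661 + 0.022 = 0.057071.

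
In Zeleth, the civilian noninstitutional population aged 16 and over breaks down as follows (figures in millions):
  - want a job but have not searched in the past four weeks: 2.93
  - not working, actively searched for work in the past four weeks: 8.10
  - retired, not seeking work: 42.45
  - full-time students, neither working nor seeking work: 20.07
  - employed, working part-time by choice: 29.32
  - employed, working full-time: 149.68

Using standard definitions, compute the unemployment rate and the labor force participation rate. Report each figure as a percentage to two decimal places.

Employed = 29.32 + 149.68 = 179.00 million.
Unemployed = 8.10 million.
Labor force = 179.00 + 8.10 = 187.10 million.
Not in labor force = 2.93 + 42.45 + 20.07 = 65.45 million (those not working and not actively searching are outside the labor force — including those who want a job but have given up searching).
Civilian working-age population = 187.10 + 65.45 = 252.55 million.
Unemployment rate = 8.10 / 187.10 = 4.33%.
Labor force participation rate = 187.10 / 252.55 = 74.08%.

Unemployment rate ≈ 4.33%; labor force participation rate ≈ 74.08%.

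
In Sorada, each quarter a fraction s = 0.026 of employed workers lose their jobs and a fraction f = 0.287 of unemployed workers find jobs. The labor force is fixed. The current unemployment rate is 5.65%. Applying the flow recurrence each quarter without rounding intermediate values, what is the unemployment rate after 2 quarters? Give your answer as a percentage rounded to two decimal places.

Unemployment rate after two quarters ≈ 7.05%.

With a fixed labor force, u_{t+1} = u_t + s·(1−u_t) − f·u_t = u_t·(1−s−f) + s.
Here 1−s−f = 0.687 and s = 0.026.
u_1 = 0.056500 × 0.687 + 0.026 = 0.064815.
u_2 = 0.064815 × 0.687 + 0.026 = 0.070528.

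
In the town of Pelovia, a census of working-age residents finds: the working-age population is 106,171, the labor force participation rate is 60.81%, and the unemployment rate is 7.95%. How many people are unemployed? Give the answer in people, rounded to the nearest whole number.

Labor force = 0.6081 × 106,171 = 64,563.
Unemployed = 0.0795 × 64,563 ≈ 5,133.

About 5,133 are unemployed.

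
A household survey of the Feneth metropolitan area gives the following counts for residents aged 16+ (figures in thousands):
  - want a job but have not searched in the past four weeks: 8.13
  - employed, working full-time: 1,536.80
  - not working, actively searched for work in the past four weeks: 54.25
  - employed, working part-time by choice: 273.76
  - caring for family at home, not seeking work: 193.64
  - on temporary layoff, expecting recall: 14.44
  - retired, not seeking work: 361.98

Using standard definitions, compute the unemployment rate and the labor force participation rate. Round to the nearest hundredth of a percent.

Employed = 1,536.80 + 273.76 = 1,810.56 thousand.
Unemployed = 54.25 + 14.44 = 68.69 thousand (jobless and actively searching, or on temporary layoff).
Labor force = 1,810.56 + 68.69 = 1,879.25 thousand.
Not in labor force = 8.13 + 193.64 + 361.98 = 563.75 thousand (those not working and not actively searching are outside the labor force — including those who want a job but have given up searching).
Civilian working-age population = 1,879.25 + 563.75 = 2,443.00 thousand.
Unemployment rate = 68.69 / 1,879.25 = 3.66%.
Labor force participation rate = 1,879.25 / 2,443.00 = 76.92%.

Unemployment rate ≈ 3.66%; labor force participation rate ≈ 76.92%.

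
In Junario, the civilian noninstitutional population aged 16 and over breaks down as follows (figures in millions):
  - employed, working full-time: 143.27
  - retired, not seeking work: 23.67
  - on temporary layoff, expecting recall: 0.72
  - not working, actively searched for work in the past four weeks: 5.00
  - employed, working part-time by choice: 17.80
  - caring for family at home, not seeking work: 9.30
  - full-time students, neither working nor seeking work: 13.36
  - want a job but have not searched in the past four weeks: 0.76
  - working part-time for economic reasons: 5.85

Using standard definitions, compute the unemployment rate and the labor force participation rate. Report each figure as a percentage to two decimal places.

Employed = 143.27 + 17.80 + 5.85 = 166.92 million (anyone who worked, including part-time for economic reasons, counts as employed).
Unemployed = 0.72 + 5.00 = 5.72 million (jobless and actively searching, or on temporary layoff).
Labor force = 166.92 + 5.72 = 172.64 million.
Not in labor force = 23.67 + 9.30 + 13.36 + 0.76 = 47.09 million (those not working and not actively searching are outside the labor force — including those who want a job but have given up searching).
Civilian working-age population = 172.64 + 47.09 = 219.73 million.
Unemployment rate = 5.72 / 172.64 = 3.31%.
Labor force participation rate = 172.64 / 219.73 = 78.57%.

Unemployment rate ≈ 3.31%; labor force participation rate ≈ 78.57%.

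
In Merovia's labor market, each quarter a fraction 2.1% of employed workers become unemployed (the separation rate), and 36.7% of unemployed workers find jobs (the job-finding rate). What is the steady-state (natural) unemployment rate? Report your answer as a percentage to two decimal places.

At steady state the flows balance: s·E = f·U, so U/(E+U) = s/(s+f).
u* = 2.1 / (2.1 + 36.7) = 2.1 / 38.80 = 5.41%.

Steady-state unemployment rate ≈ 5.41%.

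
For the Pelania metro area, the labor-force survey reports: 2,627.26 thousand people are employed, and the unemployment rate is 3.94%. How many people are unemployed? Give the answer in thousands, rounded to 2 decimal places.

About 107.76 thousand are unemployed.

Let U be the number unemployed. The labor force is E + U, and U/(E+U) = 0.0394.
So U = 0.0394 × 2,627.26 / (1 − 0.0394) = 103.5140 / 0.9606 ≈ 107.76 thousand.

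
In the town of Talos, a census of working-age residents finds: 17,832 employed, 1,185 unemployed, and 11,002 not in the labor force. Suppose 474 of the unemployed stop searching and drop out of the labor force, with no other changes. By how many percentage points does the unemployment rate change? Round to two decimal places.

Initially, labor force = 17,832 + 1,185 = 19,017, so u = 1,185/19,017 = 6.23%.
After the change, unemployed and labor force both fall by 474 → E = 17,832, U = 711, labor force = 18,543.
New unemployment rate = 711 / 18,543 = 3.83%.
Change = 3.83% − 6.23% = −2.40 percentage points.

The unemployment rate changes by −2.40 percentage points.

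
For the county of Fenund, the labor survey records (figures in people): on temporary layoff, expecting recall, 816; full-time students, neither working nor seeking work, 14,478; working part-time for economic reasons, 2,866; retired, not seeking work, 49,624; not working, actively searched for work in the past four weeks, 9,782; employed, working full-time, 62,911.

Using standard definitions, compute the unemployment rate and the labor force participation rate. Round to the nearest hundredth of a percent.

Employed = 2,866 + 62,911 = 65,777 (anyone who worked, including part-time for economic reasons, counts as employed).
Unemployed = 816 + 9,782 = 10,598 (jobless and actively searching, or on temporary layoff).
Labor force = 65,777 + 10,598 = 76,375.
Not in labor force = 14,478 + 49,624 = 64,102 (those not working and not actively searching are outside the labor force).
Civilian working-age population = 76,375 + 64,102 = 140,477.
Unemployment rate = 10,598 / 76,375 = 13.88%.
Labor force participation rate = 76,375 / 140,477 = 54.37%.

Unemployment rate ≈ 13.88%; labor force participation rate ≈ 54.37%.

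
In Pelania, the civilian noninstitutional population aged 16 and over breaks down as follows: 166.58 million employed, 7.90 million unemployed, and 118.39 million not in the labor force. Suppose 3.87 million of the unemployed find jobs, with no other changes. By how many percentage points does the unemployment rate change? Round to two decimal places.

Initially, labor force = 166.58 + 7.90 = 174.48 million, so u = 7.90/174.48 = 4.53%.
After the change, unemployed falls and employed rises by 3.87; labor force unchanged → E = 170.45, U = 4.03, labor force = 174.48 million.
New unemployment rate = 4.03 / 174.48 = 2.31%.
Change = 2.31% − 4.53% = −2.22 percentage points.

The unemployment rate changes by −2.22 percentage points.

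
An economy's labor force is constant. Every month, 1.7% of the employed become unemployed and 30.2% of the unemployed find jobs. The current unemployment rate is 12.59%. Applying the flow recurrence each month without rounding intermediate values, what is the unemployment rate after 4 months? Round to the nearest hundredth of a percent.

With a fixed labor force, u_{t+1} = u_t + s·(1−u_t) − f·u_t = u_t·(1−s−f) + s.
Here 1−s−f = 0.681 and s = 0.017.
u_1 = 0.125900 × 0.681 + 0.017 = 0.102738.
u_2 = 0.102738 × 0.681 + 0.017 = 0.086965.
u_3 = 0.086965 × 0.681 + 0.017 = 0.076223.
u_4 = 0.076223 × 0.681 + 0.017 = 0.068908.

Unemployment rate after four months ≈ 6.89%.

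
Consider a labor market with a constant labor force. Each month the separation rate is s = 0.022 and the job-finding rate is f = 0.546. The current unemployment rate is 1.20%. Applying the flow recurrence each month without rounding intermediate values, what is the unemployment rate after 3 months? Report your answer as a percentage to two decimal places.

With a fixed labor force, u_{t+1} = u_t + s·(1−u_t) − f·u_t = u_t·(1−s−f) + s.
Here 1−s−f = 0.432 and s = 0.022.
u_1 = 0.012000 × 0.432 + 0.022 = 0.027184.
u_2 = 0.027184 × 0.432 + 0.022 = 0.033743.
u_3 = 0.033743 × 0.432 + 0.022 = 0.036577.

Unemployment rate after three months ≈ 3.66%.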